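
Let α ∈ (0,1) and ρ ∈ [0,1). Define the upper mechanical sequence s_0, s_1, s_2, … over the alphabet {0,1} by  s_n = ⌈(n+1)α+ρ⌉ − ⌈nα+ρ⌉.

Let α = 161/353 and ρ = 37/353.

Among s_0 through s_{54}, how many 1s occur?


#1s = Σ_{n=0}^{54} s_n = Σ_{n=0}^{54} (⌈(n+1)α+ρ⌉ − ⌈nα+ρ⌉)
the sum telescopes: every ⌈nα+ρ⌉ with 0 < n < 55 appears once with + and once with −, leaving ⌈55α+ρ⌉ − ⌈0·α+ρ⌉
55α + ρ = (55·161 + 37) / 353 = 8892/353
ρ = 37/353
⌈8892/353⌉ = 26,  ⌈37/353⌉ = 1
#1s = 26 − 1 = 25

25


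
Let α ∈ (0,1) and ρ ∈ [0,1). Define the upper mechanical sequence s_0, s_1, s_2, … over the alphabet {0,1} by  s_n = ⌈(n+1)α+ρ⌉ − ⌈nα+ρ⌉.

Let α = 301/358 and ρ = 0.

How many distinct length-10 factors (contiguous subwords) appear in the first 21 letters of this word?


t_n = ⌈(n·301)/358⌉ for n = 0 … 21:
  n=0…9: ⌈0/358⌉=0 ⌈301/358⌉=1 ⌈602/358⌉=2 ⌈903/358⌉=3 ⌈1204/358⌉=4 ⌈1505/358⌉=5 ⌈1806/358⌉=6 ⌈2107/358⌉=6 ⌈2408/358⌉=7 ⌈2709/358⌉=8
  n=10…19: ⌈3010/358⌉=9 ⌈3311/358⌉=10 ⌈3612/358⌉=11 ⌈3913/358⌉=11 ⌈4214/358⌉=12 ⌈4515/358⌉=13 ⌈4816/358⌉=14 ⌈5117/358⌉=15 ⌈5418/358⌉=16 ⌈5719/358⌉=16
  n=20…21: ⌈6020/358⌉=17 ⌈6321/358⌉=18
s_n = t_(n+1) − t_n for n = 0 … 20 gives
prefix = 111111011111011111011
slide a length-10 window over [0..9] … [11..20] (12 windows); first occurrence of each distinct factor:
  [  0..  9] 1111110111
  [  1.. 10] 1111101111
  [  2.. 11] 1111011111
  [  3.. 12] 1110111110
  [  4.. 13] 1101111101
  [  5.. 14] 1011111011
  [  6.. 15] 0111110111
  (the other 5 windows repeat one of these)
distinct factors: {0111110111, 1011111011, 1101111101, 1110111110, 1111011111, 1111101111, 1111110111}
count = 7  (Sturmian bound for length 10 is 11)

7


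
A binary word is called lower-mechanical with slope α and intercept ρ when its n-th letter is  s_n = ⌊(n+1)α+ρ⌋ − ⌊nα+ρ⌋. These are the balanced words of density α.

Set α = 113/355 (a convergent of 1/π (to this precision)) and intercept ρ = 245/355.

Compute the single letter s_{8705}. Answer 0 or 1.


0

(n+1)α + ρ = (8706·113 + 245) / 355 = 984023/355
nα + ρ     = (8705·113 + 245) / 355 = 983910/355
⌊984023/355⌋ = 2771,  ⌊983910/355⌋ = 2771
s_{8705} = 2771 − 2771 = 0


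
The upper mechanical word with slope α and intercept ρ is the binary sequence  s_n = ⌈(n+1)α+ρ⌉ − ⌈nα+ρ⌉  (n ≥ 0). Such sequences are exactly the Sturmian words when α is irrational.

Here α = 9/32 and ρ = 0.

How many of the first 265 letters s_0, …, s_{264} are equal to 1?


#1s = Σ_{n=0}^{264} s_n = Σ_{n=0}^{264} (⌈(n+1)α+ρ⌉ − ⌈nα+ρ⌉)
the sum telescopes: every ⌈nα+ρ⌉ with 0 < n < 265 appears once with + and once with −, leaving ⌈265α+ρ⌉ − ⌈0·α+ρ⌉
265α + ρ = (265·9) / 32 = 2385/32
ρ = 0/32
⌈2385/32⌉ = 75,  ⌈0/32⌉ = 0
#1s = 75 − 0 = 75

75


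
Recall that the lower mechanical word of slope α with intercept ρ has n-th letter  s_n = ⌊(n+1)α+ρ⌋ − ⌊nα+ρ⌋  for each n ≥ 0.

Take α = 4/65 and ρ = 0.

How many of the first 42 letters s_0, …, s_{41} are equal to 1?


2

#1s = Σ_{n=0}^{41} s_n = Σ_{n=0}^{41} (⌊(n+1)α+ρ⌋ − ⌊nα+ρ⌋)
the sum telescopes: every ⌊nα+ρ⌋ with 0 < n < 42 appears once with + and once with −, leaving ⌊42α+ρ⌋ − ⌊0·α+ρ⌋
42α + ρ = (42·4) / 65 = 168/65
ρ = 0/65
⌊168/65⌋ = 2,  ⌊0/65⌋ = 0
#1s = 2 − 0 = 2


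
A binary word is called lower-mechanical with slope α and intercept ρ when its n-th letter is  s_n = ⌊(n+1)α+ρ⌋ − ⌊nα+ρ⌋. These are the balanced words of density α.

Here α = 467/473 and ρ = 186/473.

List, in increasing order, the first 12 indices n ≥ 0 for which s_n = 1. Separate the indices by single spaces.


0 1 2 3 4 5 6 7 8 9 10 11

n=0: ⌊653/473⌋−⌊186/473⌋ = 1−0 = 1  ← one
n=1: ⌊1120/473⌋−⌊653/473⌋ = 2−1 = 1  ← one
n=2: ⌊1587/473⌋−⌊1120/473⌋ = 3−2 = 1  ← one
n=3: ⌊2054/473⌋−⌊1587/473⌋ = 4−3 = 1  ← one
n=4: ⌊2521/473⌋−⌊2054/473⌋ = 5−4 = 1  ← one
n=5: ⌊2988/473⌋−⌊2521/473⌋ = 6−5 = 1  ← one
n=6: ⌊3455/473⌋−⌊2988/473⌋ = 7−6 = 1  ← one
n=7: ⌊3922/473⌋−⌊3455/473⌋ = 8−7 = 1  ← one
n=8: ⌊4389/473⌋−⌊3922/473⌋ = 9−8 = 1  ← one
n=9: ⌊4856/473⌋−⌊4389/473⌋ = 10−9 = 1  ← one
n=10: ⌊5323/473⌋−⌊4856/473⌋ = 11−10 = 1  ← one
n=11: ⌊5790/473⌋−⌊5323/473⌋ = 12−11 = 1  ← one
positions of the first 12 ones: 0 1 2 3 4 5 6 7 8 9 10 11


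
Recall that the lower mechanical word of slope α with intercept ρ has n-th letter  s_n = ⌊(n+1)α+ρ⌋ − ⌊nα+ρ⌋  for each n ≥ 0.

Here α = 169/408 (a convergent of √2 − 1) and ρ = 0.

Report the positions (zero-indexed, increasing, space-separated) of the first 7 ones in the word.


2 4 7 9 12 14 16

n=0: ⌊169/408⌋−⌊0/408⌋ = 0−0 = 0
n=1: ⌊338/408⌋−⌊169/408⌋ = 0−0 = 0
n=2: ⌊507/408⌋−⌊338/408⌋ = 1−0 = 1  ← one
n=3: ⌊676/408⌋−⌊507/408⌋ = 1−1 = 0
n=4: ⌊845/408⌋−⌊676/408⌋ = 2−1 = 1  ← one
n=5: ⌊1014/408⌋−⌊845/408⌋ = 2−2 = 0
n=6: ⌊1183/408⌋−⌊1014/408⌋ = 2−2 = 0
n=7: ⌊1352/408⌋−⌊1183/408⌋ = 3−2 = 1  ← one
n=8: ⌊1521/408⌋−⌊1352/408⌋ = 3−3 = 0
n=9: ⌊1690/408⌋−⌊1521/408⌋ = 4−3 = 1  ← one
n=10: ⌊1859/408⌋−⌊1690/408⌋ = 4−4 = 0
n=11: ⌊2028/408⌋−⌊1859/408⌋ = 4−4 = 0
n=12: ⌊2197/408⌋−⌊2028/408⌋ = 5−4 = 1  ← one
n=13: ⌊2366/408⌋−⌊2197/408⌋ = 5−5 = 0
n=14: ⌊2535/408⌋−⌊2366/408⌋ = 6−5 = 1  ← one
n=15: ⌊2704/408⌋−⌊2535/408⌋ = 6−6 = 0
n=16: ⌊2873/408⌋−⌊2704/408⌋ = 7−6 = 1  ← one
positions of the first 7 ones: 2 4 7 9 12 14 16


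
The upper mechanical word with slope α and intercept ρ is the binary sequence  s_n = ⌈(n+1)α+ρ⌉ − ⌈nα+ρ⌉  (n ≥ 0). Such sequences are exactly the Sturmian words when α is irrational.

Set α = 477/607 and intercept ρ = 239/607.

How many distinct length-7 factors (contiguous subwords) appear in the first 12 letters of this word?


5

t_n = ⌈(n·477+239)/607⌉ for n = 0 … 12:
  n=0…9: ⌈239/607⌉=1 ⌈716/607⌉=2 ⌈1193/607⌉=2 ⌈1670/607⌉=3 ⌈2147/607⌉=4 ⌈2624/607⌉=5 ⌈3101/607⌉=6 ⌈3578/607⌉=6 ⌈4055/607⌉=7 ⌈4532/607⌉=8
  n=10…12: ⌈5009/607⌉=9 ⌈5486/607⌉=10 ⌈5963/607⌉=10
s_n = t_(n+1) − t_n for n = 0 … 11 gives
prefix = 101111011110
slide a length-7 window over [0..6] … [5..11] (6 windows); first occurrence of each distinct factor:
  [  0..  6] 1011110
  [  1..  7] 0111101
  [  2..  8] 1111011
  [  3..  9] 1110111
  [  4.. 10] 1101111
  (the other 1 window repeats one of these)
distinct factors: {0111101, 1011110, 1101111, 1110111, 1111011}
count = 5  (Sturmian bound for length 7 is 8)


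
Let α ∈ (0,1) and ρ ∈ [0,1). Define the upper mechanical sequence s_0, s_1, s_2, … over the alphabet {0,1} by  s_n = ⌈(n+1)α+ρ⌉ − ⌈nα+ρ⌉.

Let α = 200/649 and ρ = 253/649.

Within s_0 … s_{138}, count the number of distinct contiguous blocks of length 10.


11

t_n = ⌈(n·200+253)/649⌉ for n = 0 … 139:
  n=0…9: ⌈253/649⌉=1 ⌈453/649⌉=1 ⌈653/649⌉=2 ⌈853/649⌉=2 ⌈1053/649⌉=2 ⌈1253/649⌉=2 ⌈1453/649⌉=3 ⌈1653/649⌉=3 ⌈1853/649⌉=3 ⌈2053/649⌉=4
  n=10…19: ⌈2253/649⌉=4 ⌈2453/649⌉=4 ⌈2653/649⌉=5 ⌈2853/649⌉=5 ⌈3053/649⌉=5 ⌈3253/649⌉=6 ⌈3453/649⌉=6 ⌈3653/649⌉=6 ⌈3853/649⌉=6 ⌈4053/649⌉=7
  n=20…29: ⌈4253/649⌉=7 ⌈4453/649⌉=7 ⌈4653/649⌉=8 ⌈4853/649⌉=8 ⌈5053/649⌉=8 ⌈5253/649⌉=9 ⌈5453/649⌉=9 ⌈5653/649⌉=9 ⌈5853/649⌉=10 ⌈6053/649⌉=10
  n=30…39: ⌈6253/649⌉=10 ⌈6453/649⌉=10 ⌈6653/649⌉=11 ⌈6853/649⌉=11 ⌈7053/649⌉=11 ⌈7253/649⌉=12 ⌈7453/649⌉=12 ⌈7653/649⌉=12 ⌈7853/649⌉=13 ⌈8053/649⌉=13
  n=40…49: ⌈8253/649⌉=13 ⌈8453/649⌉=14 ⌈8653/649⌉=14 ⌈8853/649⌉=14 ⌈9053/649⌉=14 ⌈9253/649⌉=15 ⌈9453/649⌉=15 ⌈9653/649⌉=15 ⌈9853/649⌉=16 ⌈10053/649⌉=16
  n=50…59: ⌈10253/649⌉=16 ⌈10453/649⌉=17 ⌈10653/649⌉=17 ⌈10853/649⌉=17 ⌈11053/649⌉=18 ⌈11253/649⌉=18 ⌈11453/649⌉=18 ⌈11653/649⌉=18 ⌈11853/649⌉=19 ⌈12053/649⌉=19
  n=60…69: ⌈12253/649⌉=19 ⌈12453/649⌉=20 ⌈12653/649⌉=20 ⌈12853/649⌉=20 ⌈13053/649⌉=21 ⌈13253/649⌉=21 ⌈13453/649⌉=21 ⌈13653/649⌉=22 ⌈13853/649⌉=22 ⌈14053/649⌉=22
  n=70…79: ⌈14253/649⌉=22 ⌈14453/649⌉=23 ⌈14653/649⌉=23 ⌈14853/649⌉=23 ⌈15053/649⌉=24 ⌈15253/649⌉=24 ⌈15453/649⌉=24 ⌈15653/649⌉=25 ⌈15853/649⌉=25 ⌈16053/649⌉=25
  n=80…89: ⌈16253/649⌉=26 ⌈16453/649⌉=26 ⌈16653/649⌉=26 ⌈16853/649⌉=26 ⌈17053/649⌉=27 ⌈17253/649⌉=27 ⌈17453/649⌉=27 ⌈17653/649⌉=28 ⌈17853/649⌉=28 ⌈18053/649⌉=28
  n=90…99: ⌈18253/649⌉=29 ⌈18453/649⌉=29 ⌈18653/649⌉=29 ⌈18853/649⌉=30 ⌈19053/649⌉=30 ⌈19253/649⌉=30 ⌈19453/649⌉=30 ⌈19653/649⌉=31 ⌈19853/649⌉=31 ⌈20053/649⌉=31
  n=100…109: ⌈20253/649⌉=32 ⌈20453/649⌉=32 ⌈20653/649⌉=32 ⌈20853/649⌉=33 ⌈21053/649⌉=33 ⌈21253/649⌉=33 ⌈21453/649⌉=34 ⌈21653/649⌉=34 ⌈21853/649⌉=34 ⌈22053/649⌉=34
  n=110…119: ⌈22253/649⌉=35 ⌈22453/649⌉=35 ⌈22653/649⌉=35 ⌈22853/649⌉=36 ⌈23053/649⌉=36 ⌈23253/649⌉=36 ⌈23453/649⌉=37 ⌈23653/649⌉=37 ⌈23853/649⌉=37 ⌈24053/649⌉=38
  n=120…129: ⌈24253/649⌉=38 ⌈24453/649⌉=38 ⌈24653/649⌉=38 ⌈24853/649⌉=39 ⌈25053/649⌉=39 ⌈25253/649⌉=39 ⌈25453/649⌉=40 ⌈25653/649⌉=40 ⌈25853/649⌉=40 ⌈26053/649⌉=41
  n=130…139: ⌈26253/649⌉=41 ⌈26453/649⌉=41 ⌈26653/649⌉=42 ⌈26853/649⌉=42 ⌈27053/649⌉=42 ⌈27253/649⌉=42 ⌈27453/649⌉=43 ⌈27653/649⌉=43 ⌈27853/649⌉=43 ⌈28053/649⌉=44
s_n = t_(n+1) − t_n for n = 0 … 138 gives
prefix = 0100010010010010001001001001000100100100100010010010010001001001001000100100100100010010010010001001001001000100100100100010010010010001001
slide a length-10 window over [0..9] … [129..138] (130 windows); first occurrence of each distinct factor:
  [  0..  9] 0100010010
  [  1.. 10] 1000100100
  [  2.. 11] 0001001001
  [  3.. 12] 0010010010
  [  4.. 13] 0100100100
  [  5.. 14] 1001001001
  [  8.. 17] 1001001000
  [  9.. 18] 0010010001
  [ 10.. 19] 0100100010
  [ 11.. 20] 1001000100
  [ 12.. 21] 0010001001
  (the other 119 windows repeat one of these)
distinct factors: {0001001001, 0010001001, 0010010001, 0010010010, 0100010010, 0100100010, 0100100100, 1000100100, 1001000100, 1001001000, 1001001001}
count = 11  (Sturmian bound for length 10 is 11)


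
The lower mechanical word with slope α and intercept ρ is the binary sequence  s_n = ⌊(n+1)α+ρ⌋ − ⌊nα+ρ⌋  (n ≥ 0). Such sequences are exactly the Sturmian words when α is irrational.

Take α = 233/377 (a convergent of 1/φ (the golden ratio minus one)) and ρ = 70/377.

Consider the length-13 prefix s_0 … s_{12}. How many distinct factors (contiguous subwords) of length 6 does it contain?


5

t_n = ⌊(n·233+70)/377⌋ for n = 0 … 13:
  n=0…9: ⌊70/377⌋=0 ⌊303/377⌋=0 ⌊536/377⌋=1 ⌊769/377⌋=2 ⌊1002/377⌋=2 ⌊1235/377⌋=3 ⌊1468/377⌋=3 ⌊1701/377⌋=4 ⌊1934/377⌋=5 ⌊2167/377⌋=5
  n=10…13: ⌊2400/377⌋=6 ⌊2633/377⌋=6 ⌊2866/377⌋=7 ⌊3099/377⌋=8
s_n = t_(n+1) − t_n for n = 0 … 12 gives
prefix = 0110101101011
slide a length-6 window over [0..5] … [7..12] (8 windows); first occurrence of each distinct factor:
  [  0..  5] 011010
  [  1..  6] 110101
  [  2..  7] 101011
  [  3..  8] 010110
  [  4..  9] 101101
  (the other 3 windows repeat one of these)
distinct factors: {010110, 011010, 101011, 101101, 110101}
count = 5  (Sturmian bound for length 6 is 7)


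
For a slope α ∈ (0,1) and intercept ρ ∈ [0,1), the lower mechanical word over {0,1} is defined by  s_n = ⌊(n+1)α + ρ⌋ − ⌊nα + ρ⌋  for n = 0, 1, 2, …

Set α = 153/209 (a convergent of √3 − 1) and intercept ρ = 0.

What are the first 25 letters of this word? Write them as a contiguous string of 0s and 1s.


n=0: ⌊(1·153)/209⌋ − ⌊(0·153)/209⌋ = ⌊153/209⌋ − ⌊0/209⌋ = 0 − 0 = 0
n=1: ⌊(2·153)/209⌋ − ⌊(1·153)/209⌋ = ⌊306/209⌋ − ⌊153/209⌋ = 1 − 0 = 1
n=2: ⌊(3·153)/209⌋ − ⌊(2·153)/209⌋ = ⌊459/209⌋ − ⌊306/209⌋ = 2 − 1 = 1
n=3: ⌊(4·153)/209⌋ − ⌊(3·153)/209⌋ = ⌊612/209⌋ − ⌊459/209⌋ = 2 − 2 = 0
n=4: ⌊(5·153)/209⌋ − ⌊(4·153)/209⌋ = ⌊765/209⌋ − ⌊612/209⌋ = 3 − 2 = 1
n=5: ⌊(6·153)/209⌋ − ⌊(5·153)/209⌋ = ⌊918/209⌋ − ⌊765/209⌋ = 4 − 3 = 1
n=6: ⌊(7·153)/209⌋ − ⌊(6·153)/209⌋ = ⌊1071/209⌋ − ⌊918/209⌋ = 5 − 4 = 1
n=7: ⌊(8·153)/209⌋ − ⌊(7·153)/209⌋ = ⌊1224/209⌋ − ⌊1071/209⌋ = 5 − 5 = 0
n=8: ⌊(9·153)/209⌋ − ⌊(8·153)/209⌋ = ⌊1377/209⌋ − ⌊1224/209⌋ = 6 − 5 = 1
n=9: ⌊(10·153)/209⌋ − ⌊(9·153)/209⌋ = ⌊1530/209⌋ − ⌊1377/209⌋ = 7 − 6 = 1
n=10: ⌊(11·153)/209⌋ − ⌊(10·153)/209⌋ = ⌊1683/209⌋ − ⌊1530/209⌋ = 8 − 7 = 1
n=11: ⌊(12·153)/209⌋ − ⌊(11·153)/209⌋ = ⌊1836/209⌋ − ⌊1683/209⌋ = 8 − 8 = 0
n=12: ⌊(13·153)/209⌋ − ⌊(12·153)/209⌋ = ⌊1989/209⌋ − ⌊1836/209⌋ = 9 − 8 = 1
n=13: ⌊(14·153)/209⌋ − ⌊(13·153)/209⌋ = ⌊2142/209⌋ − ⌊1989/209⌋ = 10 − 9 = 1
n=14: ⌊(15·153)/209⌋ − ⌊(14·153)/209⌋ = ⌊2295/209⌋ − ⌊2142/209⌋ = 10 − 10 = 0
n=15: ⌊(16·153)/209⌋ − ⌊(15·153)/209⌋ = ⌊2448/209⌋ − ⌊2295/209⌋ = 11 − 10 = 1
n=16: ⌊(17·153)/209⌋ − ⌊(16·153)/209⌋ = ⌊2601/209⌋ − ⌊2448/209⌋ = 12 − 11 = 1
n=17: ⌊(18·153)/209⌋ − ⌊(17·153)/209⌋ = ⌊2754/209⌋ − ⌊2601/209⌋ = 13 − 12 = 1
n=18: ⌊(19·153)/209⌋ − ⌊(18·153)/209⌋ = ⌊2907/209⌋ − ⌊2754/209⌋ = 13 − 13 = 0
n=19: ⌊(20·153)/209⌋ − ⌊(19·153)/209⌋ = ⌊3060/209⌋ − ⌊2907/209⌋ = 14 − 13 = 1
n=20: ⌊(21·153)/209⌋ − ⌊(20·153)/209⌋ = ⌊3213/209⌋ − ⌊3060/209⌋ = 15 − 14 = 1
n=21: ⌊(22·153)/209⌋ − ⌊(21·153)/209⌋ = ⌊3366/209⌋ − ⌊3213/209⌋ = 16 − 15 = 1
n=22: ⌊(23·153)/209⌋ − ⌊(22·153)/209⌋ = ⌊3519/209⌋ − ⌊3366/209⌋ = 16 − 16 = 0
n=23: ⌊(24·153)/209⌋ − ⌊(23·153)/209⌋ = ⌊3672/209⌋ − ⌊3519/209⌋ = 17 − 16 = 1
n=24: ⌊(25·153)/209⌋ − ⌊(24·153)/209⌋ = ⌊3825/209⌋ − ⌊3672/209⌋ = 18 − 17 = 1

0110111011101101110111011


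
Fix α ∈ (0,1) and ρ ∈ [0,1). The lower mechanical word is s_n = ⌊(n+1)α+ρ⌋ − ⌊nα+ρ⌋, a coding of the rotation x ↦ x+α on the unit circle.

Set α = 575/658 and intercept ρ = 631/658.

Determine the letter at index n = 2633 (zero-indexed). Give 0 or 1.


1

(n+1)α + ρ = (2634·575 + 631) / 658 = 1515181/658
nα + ρ     = (2633·575 + 631) / 658 = 1514606/658
⌊1515181/658⌋ = 2302,  ⌊1514606/658⌋ = 2301
s_{2633} = 2302 − 2301 = 1


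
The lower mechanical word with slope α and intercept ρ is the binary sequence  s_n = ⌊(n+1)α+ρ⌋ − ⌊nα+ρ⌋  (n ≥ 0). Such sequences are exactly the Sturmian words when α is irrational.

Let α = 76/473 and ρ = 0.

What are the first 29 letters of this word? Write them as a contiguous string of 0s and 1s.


00000010000010000010000010000

n=0: ⌊(1·76)/473⌋ − ⌊(0·76)/473⌋ = ⌊76/473⌋ − ⌊0/473⌋ = 0 − 0 = 0
n=1: ⌊(2·76)/473⌋ − ⌊(1·76)/473⌋ = ⌊152/473⌋ − ⌊76/473⌋ = 0 − 0 = 0
n=2: ⌊(3·76)/473⌋ − ⌊(2·76)/473⌋ = ⌊228/473⌋ − ⌊152/473⌋ = 0 − 0 = 0
n=3: ⌊(4·76)/473⌋ − ⌊(3·76)/473⌋ = ⌊304/473⌋ − ⌊228/473⌋ = 0 − 0 = 0
n=4: ⌊(5·76)/473⌋ − ⌊(4·76)/473⌋ = ⌊380/473⌋ − ⌊304/473⌋ = 0 − 0 = 0
n=5: ⌊(6·76)/473⌋ − ⌊(5·76)/473⌋ = ⌊456/473⌋ − ⌊380/473⌋ = 0 − 0 = 0
n=6: ⌊(7·76)/473⌋ − ⌊(6·76)/473⌋ = ⌊532/473⌋ − ⌊456/473⌋ = 1 − 0 = 1
n=7: ⌊(8·76)/473⌋ − ⌊(7·76)/473⌋ = ⌊608/473⌋ − ⌊532/473⌋ = 1 − 1 = 0
n=8: ⌊(9·76)/473⌋ − ⌊(8·76)/473⌋ = ⌊684/473⌋ − ⌊608/473⌋ = 1 − 1 = 0
n=9: ⌊(10·76)/473⌋ − ⌊(9·76)/473⌋ = ⌊760/473⌋ − ⌊684/473⌋ = 1 − 1 = 0
n=10: ⌊(11·76)/473⌋ − ⌊(10·76)/473⌋ = ⌊836/473⌋ − ⌊760/473⌋ = 1 − 1 = 0
n=11: ⌊(12·76)/473⌋ − ⌊(11·76)/473⌋ = ⌊912/473⌋ − ⌊836/473⌋ = 1 − 1 = 0
n=12: ⌊(13·76)/473⌋ − ⌊(12·76)/473⌋ = ⌊988/473⌋ − ⌊912/473⌋ = 2 − 1 = 1
n=13: ⌊(14·76)/473⌋ − ⌊(13·76)/473⌋ = ⌊1064/473⌋ − ⌊988/473⌋ = 2 − 2 = 0
n=14: ⌊(15·76)/473⌋ − ⌊(14·76)/473⌋ = ⌊1140/473⌋ − ⌊1064/473⌋ = 2 − 2 = 0
n=15: ⌊(16·76)/473⌋ − ⌊(15·76)/473⌋ = ⌊1216/473⌋ − ⌊1140/473⌋ = 2 − 2 = 0
n=16: ⌊(17·76)/473⌋ − ⌊(16·76)/473⌋ = ⌊1292/473⌋ − ⌊1216/473⌋ = 2 − 2 = 0
n=17: ⌊(18·76)/473⌋ − ⌊(17·76)/473⌋ = ⌊1368/473⌋ − ⌊1292/473⌋ = 2 − 2 = 0
n=18: ⌊(19·76)/473⌋ − ⌊(18·76)/473⌋ = ⌊1444/473⌋ − ⌊1368/473⌋ = 3 − 2 = 1
n=19: ⌊(20·76)/473⌋ − ⌊(19·76)/473⌋ = ⌊1520/473⌋ − ⌊1444/473⌋ = 3 − 3 = 0
n=20: ⌊(21·76)/473⌋ − ⌊(20·76)/473⌋ = ⌊1596/473⌋ − ⌊1520/473⌋ = 3 − 3 = 0
n=21: ⌊(22·76)/473⌋ − ⌊(21·76)/473⌋ = ⌊1672/473⌋ − ⌊1596/473⌋ = 3 − 3 = 0
n=22: ⌊(23·76)/473⌋ − ⌊(22·76)/473⌋ = ⌊1748/473⌋ − ⌊1672/473⌋ = 3 − 3 = 0
n=23: ⌊(24·76)/473⌋ − ⌊(23·76)/473⌋ = ⌊1824/473⌋ − ⌊1748/473⌋ = 3 − 3 = 0
n=24: ⌊(25·76)/473⌋ − ⌊(24·76)/473⌋ = ⌊1900/473⌋ − ⌊1824/473⌋ = 4 − 3 = 1
n=25: ⌊(26·76)/473⌋ − ⌊(25·76)/473⌋ = ⌊1976/473⌋ − ⌊1900/473⌋ = 4 − 4 = 0
n=26: ⌊(27·76)/473⌋ − ⌊(26·76)/473⌋ = ⌊2052/473⌋ − ⌊1976/473⌋ = 4 − 4 = 0
n=27: ⌊(28·76)/473⌋ − ⌊(27·76)/473⌋ = ⌊2128/473⌋ − ⌊2052/473⌋ = 4 − 4 = 0
n=28: ⌊(29·76)/473⌋ − ⌊(28·76)/473⌋ = ⌊2204/473⌋ − ⌊2128/473⌋ = 4 − 4 = 0


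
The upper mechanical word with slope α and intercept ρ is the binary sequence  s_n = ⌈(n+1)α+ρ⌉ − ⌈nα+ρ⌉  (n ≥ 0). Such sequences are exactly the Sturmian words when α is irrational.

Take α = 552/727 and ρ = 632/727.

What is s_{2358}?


1

(n+1)α + ρ = (2359·552 + 632) / 727 = 1302800/727
nα + ρ     = (2358·552 + 632) / 727 = 1302248/727
⌈1302800/727⌉ = 1793,  ⌈1302248/727⌉ = 1792
s_{2358} = 1793 − 1792 = 1


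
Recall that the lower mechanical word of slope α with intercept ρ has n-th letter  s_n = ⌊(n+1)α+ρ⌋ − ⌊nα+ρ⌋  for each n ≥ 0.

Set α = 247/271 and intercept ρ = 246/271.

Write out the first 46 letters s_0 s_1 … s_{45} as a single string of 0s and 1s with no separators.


1111111111011111111110111111111101111111111101

n=0: ⌊(1·247+246)/271⌋ − ⌊(0·247+246)/271⌋ = ⌊493/271⌋ − ⌊246/271⌋ = 1 − 0 = 1
n=1: ⌊(2·247+246)/271⌋ − ⌊(1·247+246)/271⌋ = ⌊740/271⌋ − ⌊493/271⌋ = 2 − 1 = 1
n=2: ⌊(3·247+246)/271⌋ − ⌊(2·247+246)/271⌋ = ⌊987/271⌋ − ⌊740/271⌋ = 3 − 2 = 1
n=3: ⌊(4·247+246)/271⌋ − ⌊(3·247+246)/271⌋ = ⌊1234/271⌋ − ⌊987/271⌋ = 4 − 3 = 1
n=4: ⌊(5·247+246)/271⌋ − ⌊(4·247+246)/271⌋ = ⌊1481/271⌋ − ⌊1234/271⌋ = 5 − 4 = 1
n=5: ⌊(6·247+246)/271⌋ − ⌊(5·247+246)/271⌋ = ⌊1728/271⌋ − ⌊1481/271⌋ = 6 − 5 = 1
n=6: ⌊(7·247+246)/271⌋ − ⌊(6·247+246)/271⌋ = ⌊1975/271⌋ − ⌊1728/271⌋ = 7 − 6 = 1
n=7: ⌊(8·247+246)/271⌋ − ⌊(7·247+246)/271⌋ = ⌊2222/271⌋ − ⌊1975/271⌋ = 8 − 7 = 1
n=8: ⌊(9·247+246)/271⌋ − ⌊(8·247+246)/271⌋ = ⌊2469/271⌋ − ⌊2222/271⌋ = 9 − 8 = 1
n=9: ⌊(10·247+246)/271⌋ − ⌊(9·247+246)/271⌋ = ⌊2716/271⌋ − ⌊2469/271⌋ = 10 − 9 = 1
n=10: ⌊(11·247+246)/271⌋ − ⌊(10·247+246)/271⌋ = ⌊2963/271⌋ − ⌊2716/271⌋ = 10 − 10 = 0
n=11: ⌊(12·247+246)/271⌋ − ⌊(11·247+246)/271⌋ = ⌊3210/271⌋ − ⌊2963/271⌋ = 11 − 10 = 1
n=12: ⌊(13·247+246)/271⌋ − ⌊(12·247+246)/271⌋ = ⌊3457/271⌋ − ⌊3210/271⌋ = 12 − 11 = 1
n=13: ⌊(14·247+246)/271⌋ − ⌊(13·247+246)/271⌋ = ⌊3704/271⌋ − ⌊3457/271⌋ = 13 − 12 = 1
n=14: ⌊(15·247+246)/271⌋ − ⌊(14·247+246)/271⌋ = ⌊3951/271⌋ − ⌊3704/271⌋ = 14 − 13 = 1
n=15: ⌊(16·247+246)/271⌋ − ⌊(15·247+246)/271⌋ = ⌊4198/271⌋ − ⌊3951/271⌋ = 15 − 14 = 1
n=16: ⌊(17·247+246)/271⌋ − ⌊(16·247+246)/271⌋ = ⌊4445/271⌋ − ⌊4198/271⌋ = 16 − 15 = 1
n=17: ⌊(18·247+246)/271⌋ − ⌊(17·247+246)/271⌋ = ⌊4692/271⌋ − ⌊4445/271⌋ = 17 − 16 = 1
n=18: ⌊(19·247+246)/271⌋ − ⌊(18·247+246)/271⌋ = ⌊4939/271⌋ − ⌊4692/271⌋ = 18 − 17 = 1
n=19: ⌊(20·247+246)/271⌋ − ⌊(19·247+246)/271⌋ = ⌊5186/271⌋ − ⌊4939/271⌋ = 19 − 18 = 1
n=20: ⌊(21·247+246)/271⌋ − ⌊(20·247+246)/271⌋ = ⌊5433/271⌋ − ⌊5186/271⌋ = 20 − 19 = 1
n=21: ⌊(22·247+246)/271⌋ − ⌊(21·247+246)/271⌋ = ⌊5680/271⌋ − ⌊5433/271⌋ = 20 − 20 = 0
n=22: ⌊(23·247+246)/271⌋ − ⌊(22·247+246)/271⌋ = ⌊5927/271⌋ − ⌊5680/271⌋ = 21 − 20 = 1
n=23: ⌊(24·247+246)/271⌋ − ⌊(23·247+246)/271⌋ = ⌊6174/271⌋ − ⌊5927/271⌋ = 22 − 21 = 1
n=24: ⌊(25·247+246)/271⌋ − ⌊(24·247+246)/271⌋ = ⌊6421/271⌋ − ⌊6174/271⌋ = 23 − 22 = 1
n=25: ⌊(26·247+246)/271⌋ − ⌊(25·247+246)/271⌋ = ⌊6668/271⌋ − ⌊6421/271⌋ = 24 − 23 = 1
n=26: ⌊(27·247+246)/271⌋ − ⌊(26·247+246)/271⌋ = ⌊6915/271⌋ − ⌊6668/271⌋ = 25 − 24 = 1
n=27: ⌊(28·247+246)/271⌋ − ⌊(27·247+246)/271⌋ = ⌊7162/271⌋ − ⌊6915/271⌋ = 26 − 25 = 1
n=28: ⌊(29·247+246)/271⌋ − ⌊(28·247+246)/271⌋ = ⌊7409/271⌋ − ⌊7162/271⌋ = 27 − 26 = 1
n=29: ⌊(30·247+246)/271⌋ − ⌊(29·247+246)/271⌋ = ⌊7656/271⌋ − ⌊7409/271⌋ = 28 − 27 = 1
n=30: ⌊(31·247+246)/271⌋ − ⌊(30·247+246)/271⌋ = ⌊7903/271⌋ − ⌊7656/271⌋ = 29 − 28 = 1
n=31: ⌊(32·247+246)/271⌋ − ⌊(31·247+246)/271⌋ = ⌊8150/271⌋ − ⌊7903/271⌋ = 30 − 29 = 1
n=32: ⌊(33·247+246)/271⌋ − ⌊(32·247+246)/271⌋ = ⌊8397/271⌋ − ⌊8150/271⌋ = 30 − 30 = 0
n=33: ⌊(34·247+246)/271⌋ − ⌊(33·247+246)/271⌋ = ⌊8644/271⌋ − ⌊8397/271⌋ = 31 − 30 = 1
n=34: ⌊(35·247+246)/271⌋ − ⌊(34·247+246)/271⌋ = ⌊8891/271⌋ − ⌊8644/271⌋ = 32 − 31 = 1
n=35: ⌊(36·247+246)/271⌋ − ⌊(35·247+246)/271⌋ = ⌊9138/271⌋ − ⌊8891/271⌋ = 33 − 32 = 1
n=36: ⌊(37·247+246)/271⌋ − ⌊(36·247+246)/271⌋ = ⌊9385/271⌋ − ⌊9138/271⌋ = 34 − 33 = 1
n=37: ⌊(38·247+246)/271⌋ − ⌊(37·247+246)/271⌋ = ⌊9632/271⌋ − ⌊9385/271⌋ = 35 − 34 = 1
n=38: ⌊(39·247+246)/271⌋ − ⌊(38·247+246)/271⌋ = ⌊9879/271⌋ − ⌊9632/271⌋ = 36 − 35 = 1
n=39: ⌊(40·247+246)/271⌋ − ⌊(39·247+246)/271⌋ = ⌊10126/271⌋ − ⌊9879/271⌋ = 37 − 36 = 1
n=40: ⌊(41·247+246)/271⌋ − ⌊(40·247+246)/271⌋ = ⌊10373/271⌋ − ⌊10126/271⌋ = 38 − 37 = 1
n=41: ⌊(42·247+246)/271⌋ − ⌊(41·247+246)/271⌋ = ⌊10620/271⌋ − ⌊10373/271⌋ = 39 − 38 = 1
n=42: ⌊(43·247+246)/271⌋ − ⌊(42·247+246)/271⌋ = ⌊10867/271⌋ − ⌊10620/271⌋ = 40 − 39 = 1
n=43: ⌊(44·247+246)/271⌋ − ⌊(43·247+246)/271⌋ = ⌊11114/271⌋ − ⌊10867/271⌋ = 41 − 40 = 1
n=44: ⌊(45·247+246)/271⌋ − ⌊(44·247+246)/271⌋ = ⌊11361/271⌋ − ⌊11114/271⌋ = 41 − 41 = 0
n=45: ⌊(46·247+246)/271⌋ − ⌊(45·247+246)/271⌋ = ⌊11608/271⌋ − ⌊11361/271⌋ = 42 − 41 = 1


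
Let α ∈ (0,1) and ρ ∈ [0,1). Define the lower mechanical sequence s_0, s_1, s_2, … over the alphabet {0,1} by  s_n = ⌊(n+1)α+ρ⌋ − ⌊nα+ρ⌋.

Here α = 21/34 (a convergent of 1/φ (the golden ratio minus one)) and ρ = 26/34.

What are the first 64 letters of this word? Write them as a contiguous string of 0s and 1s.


n=0: ⌊(1·21+26)/34⌋ − ⌊(0·21+26)/34⌋ = ⌊47/34⌋ − ⌊26/34⌋ = 1 − 0 = 1
n=1: ⌊(2·21+26)/34⌋ − ⌊(1·21+26)/34⌋ = ⌊68/34⌋ − ⌊47/34⌋ = 2 − 1 = 1
n=2: ⌊(3·21+26)/34⌋ − ⌊(2·21+26)/34⌋ = ⌊89/34⌋ − ⌊68/34⌋ = 2 − 2 = 0
n=3: ⌊(4·21+26)/34⌋ − ⌊(3·21+26)/34⌋ = ⌊110/34⌋ − ⌊89/34⌋ = 3 − 2 = 1
n=4: ⌊(5·21+26)/34⌋ − ⌊(4·21+26)/34⌋ = ⌊131/34⌋ − ⌊110/34⌋ = 3 − 3 = 0
n=5: ⌊(6·21+26)/34⌋ − ⌊(5·21+26)/34⌋ = ⌊152/34⌋ − ⌊131/34⌋ = 4 − 3 = 1
n=6: ⌊(7·21+26)/34⌋ − ⌊(6·21+26)/34⌋ = ⌊173/34⌋ − ⌊152/34⌋ = 5 − 4 = 1
n=7: ⌊(8·21+26)/34⌋ − ⌊(7·21+26)/34⌋ = ⌊194/34⌋ − ⌊173/34⌋ = 5 − 5 = 0
n=8: ⌊(9·21+26)/34⌋ − ⌊(8·21+26)/34⌋ = ⌊215/34⌋ − ⌊194/34⌋ = 6 − 5 = 1
n=9: ⌊(10·21+26)/34⌋ − ⌊(9·21+26)/34⌋ = ⌊236/34⌋ − ⌊215/34⌋ = 6 − 6 = 0
n=10: ⌊(11·21+26)/34⌋ − ⌊(10·21+26)/34⌋ = ⌊257/34⌋ − ⌊236/34⌋ = 7 − 6 = 1
n=11: ⌊(12·21+26)/34⌋ − ⌊(11·21+26)/34⌋ = ⌊278/34⌋ − ⌊257/34⌋ = 8 − 7 = 1
n=12: ⌊(13·21+26)/34⌋ − ⌊(12·21+26)/34⌋ = ⌊299/34⌋ − ⌊278/34⌋ = 8 − 8 = 0
n=13: ⌊(14·21+26)/34⌋ − ⌊(13·21+26)/34⌋ = ⌊320/34⌋ − ⌊299/34⌋ = 9 − 8 = 1
n=14: ⌊(15·21+26)/34⌋ − ⌊(14·21+26)/34⌋ = ⌊341/34⌋ − ⌊320/34⌋ = 10 − 9 = 1
n=15: ⌊(16·21+26)/34⌋ − ⌊(15·21+26)/34⌋ = ⌊362/34⌋ − ⌊341/34⌋ = 10 − 10 = 0
n=16: ⌊(17·21+26)/34⌋ − ⌊(16·21+26)/34⌋ = ⌊383/34⌋ − ⌊362/34⌋ = 11 − 10 = 1
n=17: ⌊(18·21+26)/34⌋ − ⌊(17·21+26)/34⌋ = ⌊404/34⌋ − ⌊383/34⌋ = 11 − 11 = 0
n=18: ⌊(19·21+26)/34⌋ − ⌊(18·21+26)/34⌋ = ⌊425/34⌋ − ⌊404/34⌋ = 12 − 11 = 1
n=19: ⌊(20·21+26)/34⌋ − ⌊(19·21+26)/34⌋ = ⌊446/34⌋ − ⌊425/34⌋ = 13 − 12 = 1
n=20: ⌊(21·21+26)/34⌋ − ⌊(20·21+26)/34⌋ = ⌊467/34⌋ − ⌊446/34⌋ = 13 − 13 = 0
n=21: ⌊(22·21+26)/34⌋ − ⌊(21·21+26)/34⌋ = ⌊488/34⌋ − ⌊467/34⌋ = 14 − 13 = 1
n=22: ⌊(23·21+26)/34⌋ − ⌊(22·21+26)/34⌋ = ⌊509/34⌋ − ⌊488/34⌋ = 14 − 14 = 0
n=23: ⌊(24·21+26)/34⌋ − ⌊(23·21+26)/34⌋ = ⌊530/34⌋ − ⌊509/34⌋ = 15 − 14 = 1
n=24: ⌊(25·21+26)/34⌋ − ⌊(24·21+26)/34⌋ = ⌊551/34⌋ − ⌊530/34⌋ = 16 − 15 = 1
n=25: ⌊(26·21+26)/34⌋ − ⌊(25·21+26)/34⌋ = ⌊572/34⌋ − ⌊551/34⌋ = 16 − 16 = 0
n=26: ⌊(27·21+26)/34⌋ − ⌊(26·21+26)/34⌋ = ⌊593/34⌋ − ⌊572/34⌋ = 17 − 16 = 1
n=27: ⌊(28·21+26)/34⌋ − ⌊(27·21+26)/34⌋ = ⌊614/34⌋ − ⌊593/34⌋ = 18 − 17 = 1
n=28: ⌊(29·21+26)/34⌋ − ⌊(28·21+26)/34⌋ = ⌊635/34⌋ − ⌊614/34⌋ = 18 − 18 = 0
n=29: ⌊(30·21+26)/34⌋ − ⌊(29·21+26)/34⌋ = ⌊656/34⌋ − ⌊635/34⌋ = 19 − 18 = 1
n=30: ⌊(31·21+26)/34⌋ − ⌊(30·21+26)/34⌋ = ⌊677/34⌋ − ⌊656/34⌋ = 19 − 19 = 0
n=31: ⌊(32·21+26)/34⌋ − ⌊(31·21+26)/34⌋ = ⌊698/34⌋ − ⌊677/34⌋ = 20 − 19 = 1
n=32: ⌊(33·21+26)/34⌋ − ⌊(32·21+26)/34⌋ = ⌊719/34⌋ − ⌊698/34⌋ = 21 − 20 = 1
n=33: ⌊(34·21+26)/34⌋ − ⌊(33·21+26)/34⌋ = ⌊740/34⌋ − ⌊719/34⌋ = 21 − 21 = 0
n=34: ⌊(35·21+26)/34⌋ − ⌊(34·21+26)/34⌋ = ⌊761/34⌋ − ⌊740/34⌋ = 22 − 21 = 1
n=35: ⌊(36·21+26)/34⌋ − ⌊(35·21+26)/34⌋ = ⌊782/34⌋ − ⌊761/34⌋ = 23 − 22 = 1
n=36: ⌊(37·21+26)/34⌋ − ⌊(36·21+26)/34⌋ = ⌊803/34⌋ − ⌊782/34⌋ = 23 − 23 = 0
n=37: ⌊(38·21+26)/34⌋ − ⌊(37·21+26)/34⌋ = ⌊824/34⌋ − ⌊803/34⌋ = 24 − 23 = 1
n=38: ⌊(39·21+26)/34⌋ − ⌊(38·21+26)/34⌋ = ⌊845/34⌋ − ⌊824/34⌋ = 24 − 24 = 0
n=39: ⌊(40·21+26)/34⌋ − ⌊(39·21+26)/34⌋ = ⌊866/34⌋ − ⌊845/34⌋ = 25 − 24 = 1
n=40: ⌊(41·21+26)/34⌋ − ⌊(40·21+26)/34⌋ = ⌊887/34⌋ − ⌊866/34⌋ = 26 − 25 = 1
n=41: ⌊(42·21+26)/34⌋ − ⌊(41·21+26)/34⌋ = ⌊908/34⌋ − ⌊887/34⌋ = 26 − 26 = 0
n=42: ⌊(43·21+26)/34⌋ − ⌊(42·21+26)/34⌋ = ⌊929/34⌋ − ⌊908/34⌋ = 27 − 26 = 1
n=43: ⌊(44·21+26)/34⌋ − ⌊(43·21+26)/34⌋ = ⌊950/34⌋ − ⌊929/34⌋ = 27 − 27 = 0
n=44: ⌊(45·21+26)/34⌋ − ⌊(44·21+26)/34⌋ = ⌊971/34⌋ − ⌊950/34⌋ = 28 − 27 = 1
n=45: ⌊(46·21+26)/34⌋ − ⌊(45·21+26)/34⌋ = ⌊992/34⌋ − ⌊971/34⌋ = 29 − 28 = 1
n=46: ⌊(47·21+26)/34⌋ − ⌊(46·21+26)/34⌋ = ⌊1013/34⌋ − ⌊992/34⌋ = 29 − 29 = 0
n=47: ⌊(48·21+26)/34⌋ − ⌊(47·21+26)/34⌋ = ⌊1034/34⌋ − ⌊1013/34⌋ = 30 − 29 = 1
n=48: ⌊(49·21+26)/34⌋ − ⌊(48·21+26)/34⌋ = ⌊1055/34⌋ − ⌊1034/34⌋ = 31 − 30 = 1
n=49: ⌊(50·21+26)/34⌋ − ⌊(49·21+26)/34⌋ = ⌊1076/34⌋ − ⌊1055/34⌋ = 31 − 31 = 0
n=50: ⌊(51·21+26)/34⌋ − ⌊(50·21+26)/34⌋ = ⌊1097/34⌋ − ⌊1076/34⌋ = 32 − 31 = 1
n=51: ⌊(52·21+26)/34⌋ − ⌊(51·21+26)/34⌋ = ⌊1118/34⌋ − ⌊1097/34⌋ = 32 − 32 = 0
n=52: ⌊(53·21+26)/34⌋ − ⌊(52·21+26)/34⌋ = ⌊1139/34⌋ − ⌊1118/34⌋ = 33 − 32 = 1
n=53: ⌊(54·21+26)/34⌋ − ⌊(53·21+26)/34⌋ = ⌊1160/34⌋ − ⌊1139/34⌋ = 34 − 33 = 1
n=54: ⌊(55·21+26)/34⌋ − ⌊(54·21+26)/34⌋ = ⌊1181/34⌋ − ⌊1160/34⌋ = 34 − 34 = 0
n=55: ⌊(56·21+26)/34⌋ − ⌊(55·21+26)/34⌋ = ⌊1202/34⌋ − ⌊1181/34⌋ = 35 − 34 = 1
n=56: ⌊(57·21+26)/34⌋ − ⌊(56·21+26)/34⌋ = ⌊1223/34⌋ − ⌊1202/34⌋ = 35 − 35 = 0
n=57: ⌊(58·21+26)/34⌋ − ⌊(57·21+26)/34⌋ = ⌊1244/34⌋ − ⌊1223/34⌋ = 36 − 35 = 1
n=58: ⌊(59·21+26)/34⌋ − ⌊(58·21+26)/34⌋ = ⌊1265/34⌋ − ⌊1244/34⌋ = 37 − 36 = 1
n=59: ⌊(60·21+26)/34⌋ − ⌊(59·21+26)/34⌋ = ⌊1286/34⌋ − ⌊1265/34⌋ = 37 − 37 = 0
n=60: ⌊(61·21+26)/34⌋ − ⌊(60·21+26)/34⌋ = ⌊1307/34⌋ − ⌊1286/34⌋ = 38 − 37 = 1
n=61: ⌊(62·21+26)/34⌋ − ⌊(61·21+26)/34⌋ = ⌊1328/34⌋ − ⌊1307/34⌋ = 39 − 38 = 1
n=62: ⌊(63·21+26)/34⌋ − ⌊(62·21+26)/34⌋ = ⌊1349/34⌋ − ⌊1328/34⌋ = 39 − 39 = 0
n=63: ⌊(64·21+26)/34⌋ − ⌊(63·21+26)/34⌋ = ⌊1370/34⌋ − ⌊1349/34⌋ = 40 − 39 = 1

1101011010110110101101011011010110110101101011011010110101101101


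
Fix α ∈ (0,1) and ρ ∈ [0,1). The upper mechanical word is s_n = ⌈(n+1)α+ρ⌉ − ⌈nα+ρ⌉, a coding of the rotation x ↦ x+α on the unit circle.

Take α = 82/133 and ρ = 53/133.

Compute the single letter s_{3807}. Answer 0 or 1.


(n+1)α + ρ = (3808·82 + 53) / 133 = 312309/133
nα + ρ     = (3807·82 + 53) / 133 = 312227/133
⌈312309/133⌉ = 2349,  ⌈312227/133⌉ = 2348
s_{3807} = 2349 − 2348 = 1

1


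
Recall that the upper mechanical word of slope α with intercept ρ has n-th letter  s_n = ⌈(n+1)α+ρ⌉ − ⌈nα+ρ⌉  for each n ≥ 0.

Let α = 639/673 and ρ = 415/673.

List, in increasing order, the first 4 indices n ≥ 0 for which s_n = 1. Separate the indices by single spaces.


0 1 2 3

n=0: ⌈1054/673⌉−⌈415/673⌉ = 2−1 = 1  ← one
n=1: ⌈1693/673⌉−⌈1054/673⌉ = 3−2 = 1  ← one
n=2: ⌈2332/673⌉−⌈1693/673⌉ = 4−3 = 1  ← one
n=3: ⌈2971/673⌉−⌈2332/673⌉ = 5−4 = 1  ← one
positions of the first 4 ones: 0 1 2 3


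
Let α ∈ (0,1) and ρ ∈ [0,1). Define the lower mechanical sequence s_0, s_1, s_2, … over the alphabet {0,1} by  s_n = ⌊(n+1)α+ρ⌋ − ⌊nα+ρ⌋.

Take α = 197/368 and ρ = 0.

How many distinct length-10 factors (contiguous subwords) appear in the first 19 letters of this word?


t_n = ⌊(n·197)/368⌋ for n = 0 … 19:
  n=0…9: ⌊0/368⌋=0 ⌊197/368⌋=0 ⌊394/368⌋=1 ⌊591/368⌋=1 ⌊788/368⌋=2 ⌊985/368⌋=2 ⌊1182/368⌋=3 ⌊1379/368⌋=3 ⌊1576/368⌋=4 ⌊1773/368⌋=4
  n=10…19: ⌊1970/368⌋=5 ⌊2167/368⌋=5 ⌊2364/368⌋=6 ⌊2561/368⌋=6 ⌊2758/368⌋=7 ⌊2955/368⌋=8 ⌊3152/368⌋=8 ⌊3349/368⌋=9 ⌊3546/368⌋=9 ⌊3743/368⌋=10
s_n = t_(n+1) − t_n for n = 0 … 18 gives
prefix = 0101010101010110101
slide a length-10 window over [0..9] … [9..18] (10 windows); first occurrence of each distinct factor:
  [  0..  9] 0101010101
  [  1.. 10] 1010101010
  [  5.. 14] 1010101011
  [  6.. 15] 0101010110
  [  7.. 16] 1010101101
  [  8.. 17] 0101011010
  [  9.. 18] 1010110101
  (the other 3 windows repeat one of these)
distinct factors: {0101010101, 0101010110, 0101011010, 1010101010, 1010101011, 1010101101, 1010110101}
count = 7  (Sturmian bound for length 10 is 11)

7


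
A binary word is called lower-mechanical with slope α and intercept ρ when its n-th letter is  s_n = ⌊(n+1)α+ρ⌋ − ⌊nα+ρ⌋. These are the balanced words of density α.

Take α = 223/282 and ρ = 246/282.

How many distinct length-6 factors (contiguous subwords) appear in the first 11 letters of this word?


5

t_n = ⌊(n·223+246)/282⌋ for n = 0 … 11:
  n=0…9: ⌊246/282⌋=0 ⌊469/282⌋=1 ⌊692/282⌋=2 ⌊915/282⌋=3 ⌊1138/282⌋=4 ⌊1361/282⌋=4 ⌊1584/282⌋=5 ⌊1807/282⌋=6 ⌊2030/282⌋=7 ⌊2253/282⌋=7
  n=10…11: ⌊2476/282⌋=8 ⌊2699/282⌋=9
s_n = t_(n+1) − t_n for n = 0 … 10 gives
prefix = 11110111011
slide a length-6 window over [0..5] … [5..10] (6 windows); first occurrence of each distinct factor:
  [  0..  5] 111101
  [  1..  6] 111011
  [  2..  7] 110111
  [  3..  8] 101110
  [  4..  9] 011101
  (the other 1 window repeats one of these)
distinct factors: {011101, 101110, 110111, 111011, 111101}
count = 5  (Sturmian bound for length 6 is 7)


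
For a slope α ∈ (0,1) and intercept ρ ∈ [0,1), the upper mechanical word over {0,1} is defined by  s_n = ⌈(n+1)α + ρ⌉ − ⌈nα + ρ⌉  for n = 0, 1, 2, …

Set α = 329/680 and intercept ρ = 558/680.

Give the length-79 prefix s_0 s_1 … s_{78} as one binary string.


n=0: ⌈(1·329+558)/680⌉ − ⌈(0·329+558)/680⌉ = ⌈887/680⌉ − ⌈558/680⌉ = 2 − 1 = 1
n=1: ⌈(2·329+558)/680⌉ − ⌈(1·329+558)/680⌉ = ⌈1216/680⌉ − ⌈887/680⌉ = 2 − 2 = 0
n=2: ⌈(3·329+558)/680⌉ − ⌈(2·329+558)/680⌉ = ⌈1545/680⌉ − ⌈1216/680⌉ = 3 − 2 = 1
n=3: ⌈(4·329+558)/680⌉ − ⌈(3·329+558)/680⌉ = ⌈1874/680⌉ − ⌈1545/680⌉ = 3 − 3 = 0
n=4: ⌈(5·329+558)/680⌉ − ⌈(4·329+558)/680⌉ = ⌈2203/680⌉ − ⌈1874/680⌉ = 4 − 3 = 1
n=5: ⌈(6·329+558)/680⌉ − ⌈(5·329+558)/680⌉ = ⌈2532/680⌉ − ⌈2203/680⌉ = 4 − 4 = 0
n=6: ⌈(7·329+558)/680⌉ − ⌈(6·329+558)/680⌉ = ⌈2861/680⌉ − ⌈2532/680⌉ = 5 − 4 = 1
n=7: ⌈(8·329+558)/680⌉ − ⌈(7·329+558)/680⌉ = ⌈3190/680⌉ − ⌈2861/680⌉ = 5 − 5 = 0
n=8: ⌈(9·329+558)/680⌉ − ⌈(8·329+558)/680⌉ = ⌈3519/680⌉ − ⌈3190/680⌉ = 6 − 5 = 1
n=9: ⌈(10·329+558)/680⌉ − ⌈(9·329+558)/680⌉ = ⌈3848/680⌉ − ⌈3519/680⌉ = 6 − 6 = 0
n=10: ⌈(11·329+558)/680⌉ − ⌈(10·329+558)/680⌉ = ⌈4177/680⌉ − ⌈3848/680⌉ = 7 − 6 = 1
n=11: ⌈(12·329+558)/680⌉ − ⌈(11·329+558)/680⌉ = ⌈4506/680⌉ − ⌈4177/680⌉ = 7 − 7 = 0
n=12: ⌈(13·329+558)/680⌉ − ⌈(12·329+558)/680⌉ = ⌈4835/680⌉ − ⌈4506/680⌉ = 8 − 7 = 1
n=13: ⌈(14·329+558)/680⌉ − ⌈(13·329+558)/680⌉ = ⌈5164/680⌉ − ⌈4835/680⌉ = 8 − 8 = 0
n=14: ⌈(15·329+558)/680⌉ − ⌈(14·329+558)/680⌉ = ⌈5493/680⌉ − ⌈5164/680⌉ = 9 − 8 = 1
n=15: ⌈(16·329+558)/680⌉ − ⌈(15·329+558)/680⌉ = ⌈5822/680⌉ − ⌈5493/680⌉ = 9 − 9 = 0
n=16: ⌈(17·329+558)/680⌉ − ⌈(16·329+558)/680⌉ = ⌈6151/680⌉ − ⌈5822/680⌉ = 10 − 9 = 1
n=17: ⌈(18·329+558)/680⌉ − ⌈(17·329+558)/680⌉ = ⌈6480/680⌉ − ⌈6151/680⌉ = 10 − 10 = 0
n=18: ⌈(19·329+558)/680⌉ − ⌈(18·329+558)/680⌉ = ⌈6809/680⌉ − ⌈6480/680⌉ = 11 − 10 = 1
n=19: ⌈(20·329+558)/680⌉ − ⌈(19·329+558)/680⌉ = ⌈7138/680⌉ − ⌈6809/680⌉ = 11 − 11 = 0
n=20: ⌈(21·329+558)/680⌉ − ⌈(20·329+558)/680⌉ = ⌈7467/680⌉ − ⌈7138/680⌉ = 11 − 11 = 0
n=21: ⌈(22·329+558)/680⌉ − ⌈(21·329+558)/680⌉ = ⌈7796/680⌉ − ⌈7467/680⌉ = 12 − 11 = 1
n=22: ⌈(23·329+558)/680⌉ − ⌈(22·329+558)/680⌉ = ⌈8125/680⌉ − ⌈7796/680⌉ = 12 − 12 = 0
n=23: ⌈(24·329+558)/680⌉ − ⌈(23·329+558)/680⌉ = ⌈8454/680⌉ − ⌈8125/680⌉ = 13 − 12 = 1
n=24: ⌈(25·329+558)/680⌉ − ⌈(24·329+558)/680⌉ = ⌈8783/680⌉ − ⌈8454/680⌉ = 13 − 13 = 0
n=25: ⌈(26·329+558)/680⌉ − ⌈(25·329+558)/680⌉ = ⌈9112/680⌉ − ⌈8783/680⌉ = 14 − 13 = 1
n=26: ⌈(27·329+558)/680⌉ − ⌈(26·329+558)/680⌉ = ⌈9441/680⌉ − ⌈9112/680⌉ = 14 − 14 = 0
n=27: ⌈(28·329+558)/680⌉ − ⌈(27·329+558)/680⌉ = ⌈9770/680⌉ − ⌈9441/680⌉ = 15 − 14 = 1
n=28: ⌈(29·329+558)/680⌉ − ⌈(28·329+558)/680⌉ = ⌈10099/680⌉ − ⌈9770/680⌉ = 15 − 15 = 0
n=29: ⌈(30·329+558)/680⌉ − ⌈(29·329+558)/680⌉ = ⌈10428/680⌉ − ⌈10099/680⌉ = 16 − 15 = 1
n=30: ⌈(31·329+558)/680⌉ − ⌈(30·329+558)/680⌉ = ⌈10757/680⌉ − ⌈10428/680⌉ = 16 − 16 = 0
n=31: ⌈(32·329+558)/680⌉ − ⌈(31·329+558)/680⌉ = ⌈11086/680⌉ − ⌈10757/680⌉ = 17 − 16 = 1
n=32: ⌈(33·329+558)/680⌉ − ⌈(32·329+558)/680⌉ = ⌈11415/680⌉ − ⌈11086/680⌉ = 17 − 17 = 0
n=33: ⌈(34·329+558)/680⌉ − ⌈(33·329+558)/680⌉ = ⌈11744/680⌉ − ⌈11415/680⌉ = 18 − 17 = 1
n=34: ⌈(35·329+558)/680⌉ − ⌈(34·329+558)/680⌉ = ⌈12073/680⌉ − ⌈11744/680⌉ = 18 − 18 = 0
n=35: ⌈(36·329+558)/680⌉ − ⌈(35·329+558)/680⌉ = ⌈12402/680⌉ − ⌈12073/680⌉ = 19 − 18 = 1
n=36: ⌈(37·329+558)/680⌉ − ⌈(36·329+558)/680⌉ = ⌈12731/680⌉ − ⌈12402/680⌉ = 19 − 19 = 0
n=37: ⌈(38·329+558)/680⌉ − ⌈(37·329+558)/680⌉ = ⌈13060/680⌉ − ⌈12731/680⌉ = 20 − 19 = 1
n=38: ⌈(39·329+558)/680⌉ − ⌈(38·329+558)/680⌉ = ⌈13389/680⌉ − ⌈13060/680⌉ = 20 − 20 = 0
n=39: ⌈(40·329+558)/680⌉ − ⌈(39·329+558)/680⌉ = ⌈13718/680⌉ − ⌈13389/680⌉ = 21 − 20 = 1
n=40: ⌈(41·329+558)/680⌉ − ⌈(40·329+558)/680⌉ = ⌈14047/680⌉ − ⌈13718/680⌉ = 21 − 21 = 0
n=41: ⌈(42·329+558)/680⌉ − ⌈(41·329+558)/680⌉ = ⌈14376/680⌉ − ⌈14047/680⌉ = 22 − 21 = 1
n=42: ⌈(43·329+558)/680⌉ − ⌈(42·329+558)/680⌉ = ⌈14705/680⌉ − ⌈14376/680⌉ = 22 − 22 = 0
n=43: ⌈(44·329+558)/680⌉ − ⌈(43·329+558)/680⌉ = ⌈15034/680⌉ − ⌈14705/680⌉ = 23 − 22 = 1
n=44: ⌈(45·329+558)/680⌉ − ⌈(44·329+558)/680⌉ = ⌈15363/680⌉ − ⌈15034/680⌉ = 23 − 23 = 0
n=45: ⌈(46·329+558)/680⌉ − ⌈(45·329+558)/680⌉ = ⌈15692/680⌉ − ⌈15363/680⌉ = 24 − 23 = 1
n=46: ⌈(47·329+558)/680⌉ − ⌈(46·329+558)/680⌉ = ⌈16021/680⌉ − ⌈15692/680⌉ = 24 − 24 = 0
n=47: ⌈(48·329+558)/680⌉ − ⌈(47·329+558)/680⌉ = ⌈16350/680⌉ − ⌈16021/680⌉ = 25 − 24 = 1
n=48: ⌈(49·329+558)/680⌉ − ⌈(48·329+558)/680⌉ = ⌈16679/680⌉ − ⌈16350/680⌉ = 25 − 25 = 0
n=49: ⌈(50·329+558)/680⌉ − ⌈(49·329+558)/680⌉ = ⌈17008/680⌉ − ⌈16679/680⌉ = 26 − 25 = 1
n=50: ⌈(51·329+558)/680⌉ − ⌈(50·329+558)/680⌉ = ⌈17337/680⌉ − ⌈17008/680⌉ = 26 − 26 = 0
n=51: ⌈(52·329+558)/680⌉ − ⌈(51·329+558)/680⌉ = ⌈17666/680⌉ − ⌈17337/680⌉ = 26 − 26 = 0
n=52: ⌈(53·329+558)/680⌉ − ⌈(52·329+558)/680⌉ = ⌈17995/680⌉ − ⌈17666/680⌉ = 27 − 26 = 1
n=53: ⌈(54·329+558)/680⌉ − ⌈(53·329+558)/680⌉ = ⌈18324/680⌉ − ⌈17995/680⌉ = 27 − 27 = 0
n=54: ⌈(55·329+558)/680⌉ − ⌈(54·329+558)/680⌉ = ⌈18653/680⌉ − ⌈18324/680⌉ = 28 − 27 = 1
n=55: ⌈(56·329+558)/680⌉ − ⌈(55·329+558)/680⌉ = ⌈18982/680⌉ − ⌈18653/680⌉ = 28 − 28 = 0
n=56: ⌈(57·329+558)/680⌉ − ⌈(56·329+558)/680⌉ = ⌈19311/680⌉ − ⌈18982/680⌉ = 29 − 28 = 1
n=57: ⌈(58·329+558)/680⌉ − ⌈(57·329+558)/680⌉ = ⌈19640/680⌉ − ⌈19311/680⌉ = 29 − 29 = 0
n=58: ⌈(59·329+558)/680⌉ − ⌈(58·329+558)/680⌉ = ⌈19969/680⌉ − ⌈19640/680⌉ = 30 − 29 = 1
n=59: ⌈(60·329+558)/680⌉ − ⌈(59·329+558)/680⌉ = ⌈20298/680⌉ − ⌈19969/680⌉ = 30 − 30 = 0
n=60: ⌈(61·329+558)/680⌉ − ⌈(60·329+558)/680⌉ = ⌈20627/680⌉ − ⌈20298/680⌉ = 31 − 30 = 1
n=61: ⌈(62·329+558)/680⌉ − ⌈(61·329+558)/680⌉ = ⌈20956/680⌉ − ⌈20627/680⌉ = 31 − 31 = 0
n=62: ⌈(63·329+558)/680⌉ − ⌈(62·329+558)/680⌉ = ⌈21285/680⌉ − ⌈20956/680⌉ = 32 − 31 = 1
n=63: ⌈(64·329+558)/680⌉ − ⌈(63·329+558)/680⌉ = ⌈21614/680⌉ − ⌈21285/680⌉ = 32 − 32 = 0
n=64: ⌈(65·329+558)/680⌉ − ⌈(64·329+558)/680⌉ = ⌈21943/680⌉ − ⌈21614/680⌉ = 33 − 32 = 1
n=65: ⌈(66·329+558)/680⌉ − ⌈(65·329+558)/680⌉ = ⌈22272/680⌉ − ⌈21943/680⌉ = 33 − 33 = 0
n=66: ⌈(67·329+558)/680⌉ − ⌈(66·329+558)/680⌉ = ⌈22601/680⌉ − ⌈22272/680⌉ = 34 − 33 = 1
n=67: ⌈(68·329+558)/680⌉ − ⌈(67·329+558)/680⌉ = ⌈22930/680⌉ − ⌈22601/680⌉ = 34 − 34 = 0
n=68: ⌈(69·329+558)/680⌉ − ⌈(68·329+558)/680⌉ = ⌈23259/680⌉ − ⌈22930/680⌉ = 35 − 34 = 1
n=69: ⌈(70·329+558)/680⌉ − ⌈(69·329+558)/680⌉ = ⌈23588/680⌉ − ⌈23259/680⌉ = 35 − 35 = 0
n=70: ⌈(71·329+558)/680⌉ − ⌈(70·329+558)/680⌉ = ⌈23917/680⌉ − ⌈23588/680⌉ = 36 − 35 = 1
n=71: ⌈(72·329+558)/680⌉ − ⌈(71·329+558)/680⌉ = ⌈24246/680⌉ − ⌈23917/680⌉ = 36 − 36 = 0
n=72: ⌈(73·329+558)/680⌉ − ⌈(72·329+558)/680⌉ = ⌈24575/680⌉ − ⌈24246/680⌉ = 37 − 36 = 1
n=73: ⌈(74·329+558)/680⌉ − ⌈(73·329+558)/680⌉ = ⌈24904/680⌉ − ⌈24575/680⌉ = 37 − 37 = 0
n=74: ⌈(75·329+558)/680⌉ − ⌈(74·329+558)/680⌉ = ⌈25233/680⌉ − ⌈24904/680⌉ = 38 − 37 = 1
n=75: ⌈(76·329+558)/680⌉ − ⌈(75·329+558)/680⌉ = ⌈25562/680⌉ − ⌈25233/680⌉ = 38 − 38 = 0
n=76: ⌈(77·329+558)/680⌉ − ⌈(76·329+558)/680⌉ = ⌈25891/680⌉ − ⌈25562/680⌉ = 39 − 38 = 1
n=77: ⌈(78·329+558)/680⌉ − ⌈(77·329+558)/680⌉ = ⌈26220/680⌉ − ⌈25891/680⌉ = 39 − 39 = 0
n=78: ⌈(79·329+558)/680⌉ − ⌈(78·329+558)/680⌉ = ⌈26549/680⌉ − ⌈26220/680⌉ = 40 − 39 = 1

1010101010101010101001010101010101010101010101010100101010101010101010101010101
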